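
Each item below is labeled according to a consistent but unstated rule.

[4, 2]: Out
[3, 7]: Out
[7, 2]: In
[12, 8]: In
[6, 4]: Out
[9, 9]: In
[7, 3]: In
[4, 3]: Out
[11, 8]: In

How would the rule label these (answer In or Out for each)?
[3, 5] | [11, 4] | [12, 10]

The pattern is that an item is 'In' exactly when: first ≥ 7.
[3, 5]: first 3, lacks this property → Out. [11, 4]: first 11, qualifies → In. [12, 10]: first 12, qualifies → In.

Out, In, In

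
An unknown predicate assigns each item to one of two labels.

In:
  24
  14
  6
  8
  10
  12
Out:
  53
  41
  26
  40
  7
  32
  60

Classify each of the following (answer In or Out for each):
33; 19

One predicate separates the groups cleanly: even AND at most 24.
33: 33 is odd, 33 > 24 — doesn't qualify, so Out.
19: 19 is odd, 19 ≤ 24 — doesn't qualify, so Out.

Out, Out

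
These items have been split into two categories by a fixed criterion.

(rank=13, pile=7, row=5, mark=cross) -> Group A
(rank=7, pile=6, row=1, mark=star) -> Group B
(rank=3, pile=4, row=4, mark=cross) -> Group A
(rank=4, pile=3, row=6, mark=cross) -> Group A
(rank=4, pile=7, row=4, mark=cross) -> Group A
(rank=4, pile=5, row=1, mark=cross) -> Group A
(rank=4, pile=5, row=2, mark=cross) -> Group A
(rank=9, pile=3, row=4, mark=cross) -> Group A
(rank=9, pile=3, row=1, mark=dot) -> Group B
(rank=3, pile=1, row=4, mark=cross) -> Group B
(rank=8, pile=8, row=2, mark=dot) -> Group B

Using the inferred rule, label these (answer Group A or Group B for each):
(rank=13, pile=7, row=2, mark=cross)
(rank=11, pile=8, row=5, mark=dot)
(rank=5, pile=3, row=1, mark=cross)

Every 'Group A' example satisfies: mark is cross AND pile ≥ 3. None of the 'Group B' examples do.
Group A: (rank=13, pile=7, row=2, mark=cross), since mark is cross, pile = 7. Group B: (rank=11, pile=8, row=5, mark=dot), since mark is dot, pile = 8. Group A: (rank=5, pile=3, row=1, mark=cross), since mark is cross, pile = 3.

Group A, Group B, Group A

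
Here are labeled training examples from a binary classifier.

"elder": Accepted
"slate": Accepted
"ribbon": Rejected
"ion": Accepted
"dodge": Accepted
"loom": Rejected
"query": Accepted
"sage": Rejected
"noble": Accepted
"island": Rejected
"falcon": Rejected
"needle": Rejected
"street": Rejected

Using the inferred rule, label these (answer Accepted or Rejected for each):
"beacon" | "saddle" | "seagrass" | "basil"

Rejected, Rejected, Rejected, Accepted

The simplest hypothesis consistent with all the labels is: odd length.
"beacon" → length 6 → Rejected. "saddle" → length 6 → Rejected. "seagrass" → length 8 → Rejected. "basil" → length 5 → Accepted.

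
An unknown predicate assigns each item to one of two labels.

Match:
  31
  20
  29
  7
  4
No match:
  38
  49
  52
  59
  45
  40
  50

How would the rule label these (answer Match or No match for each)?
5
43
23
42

Match, No match, Match, No match

The distinguishing property — at most 31 — holds for all the 'Match' cases and none of the 'No match' cases.
5: Match (5 ≤ 31).
43: No match (43 > 31).
23: Match (23 ≤ 31).
42: No match (42 > 31).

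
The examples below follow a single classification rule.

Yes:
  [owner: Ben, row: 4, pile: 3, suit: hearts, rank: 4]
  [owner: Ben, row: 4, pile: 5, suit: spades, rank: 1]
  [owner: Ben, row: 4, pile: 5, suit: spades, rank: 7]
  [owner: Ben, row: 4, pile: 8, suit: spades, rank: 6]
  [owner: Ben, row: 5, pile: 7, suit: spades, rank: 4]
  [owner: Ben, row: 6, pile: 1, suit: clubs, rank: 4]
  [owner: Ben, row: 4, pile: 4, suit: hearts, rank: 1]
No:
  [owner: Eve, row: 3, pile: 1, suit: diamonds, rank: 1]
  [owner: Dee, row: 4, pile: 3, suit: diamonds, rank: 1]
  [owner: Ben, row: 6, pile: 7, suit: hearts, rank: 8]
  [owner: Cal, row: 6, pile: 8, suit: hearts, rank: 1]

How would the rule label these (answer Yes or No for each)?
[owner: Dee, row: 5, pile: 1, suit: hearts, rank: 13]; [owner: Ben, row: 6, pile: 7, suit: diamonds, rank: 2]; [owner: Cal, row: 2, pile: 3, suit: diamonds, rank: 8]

The classifier is using: owner is Ben AND rank ≤ 7.
[owner: Dee, row: 5, pile: 1, suit: hearts, rank: 13] — owner is Dee, rank = 13, hence No. [owner: Ben, row: 6, pile: 7, suit: diamonds, rank: 2] — owner is Ben, rank = 2, hence Yes. [owner: Cal, row: 2, pile: 3, suit: diamonds, rank: 8] — owner is Cal, rank = 8, hence No.

No, Yes, No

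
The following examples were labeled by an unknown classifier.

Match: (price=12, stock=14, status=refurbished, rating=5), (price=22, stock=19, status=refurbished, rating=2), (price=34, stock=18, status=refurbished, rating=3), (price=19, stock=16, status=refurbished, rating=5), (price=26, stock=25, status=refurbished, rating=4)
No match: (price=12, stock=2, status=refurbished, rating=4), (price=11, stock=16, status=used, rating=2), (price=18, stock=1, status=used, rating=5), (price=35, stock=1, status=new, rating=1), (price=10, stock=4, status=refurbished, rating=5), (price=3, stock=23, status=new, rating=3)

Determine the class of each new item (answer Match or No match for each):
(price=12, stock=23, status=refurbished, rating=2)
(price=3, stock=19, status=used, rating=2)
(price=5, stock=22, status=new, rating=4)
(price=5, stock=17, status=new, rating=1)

Match, No match, No match, No match

A rule that fits every label: status is refurbished AND stock ≥ 14 — true of each 'Match' example, false of each 'No match' one.
(price=12, stock=23, status=refurbished, rating=2) — status is refurbished, stock = 23, hence Match. (price=3, stock=19, status=used, rating=2) — status is used, stock = 19, hence No match. (price=5, stock=22, status=new, rating=4) — status is new, stock = 22, hence No match. (price=5, stock=17, status=new, rating=1) — status is new, stock = 17, hence No match.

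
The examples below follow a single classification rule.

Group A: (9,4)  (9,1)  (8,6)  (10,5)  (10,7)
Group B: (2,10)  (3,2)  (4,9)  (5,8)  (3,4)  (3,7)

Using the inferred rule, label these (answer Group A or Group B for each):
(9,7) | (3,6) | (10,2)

Group A, Group B, Group A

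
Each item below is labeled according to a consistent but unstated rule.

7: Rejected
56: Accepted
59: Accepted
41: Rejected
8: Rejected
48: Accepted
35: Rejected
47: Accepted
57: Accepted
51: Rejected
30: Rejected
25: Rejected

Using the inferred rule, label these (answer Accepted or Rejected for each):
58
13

Accepted, Rejected

A rule that fits every label: digit sum ≥ 9 — true of each 'Accepted' example, false of each 'Rejected' one.
Accepted: 58, since digit sum 5+8 = 13.
Rejected: 13, since digit sum 1+3 = 4.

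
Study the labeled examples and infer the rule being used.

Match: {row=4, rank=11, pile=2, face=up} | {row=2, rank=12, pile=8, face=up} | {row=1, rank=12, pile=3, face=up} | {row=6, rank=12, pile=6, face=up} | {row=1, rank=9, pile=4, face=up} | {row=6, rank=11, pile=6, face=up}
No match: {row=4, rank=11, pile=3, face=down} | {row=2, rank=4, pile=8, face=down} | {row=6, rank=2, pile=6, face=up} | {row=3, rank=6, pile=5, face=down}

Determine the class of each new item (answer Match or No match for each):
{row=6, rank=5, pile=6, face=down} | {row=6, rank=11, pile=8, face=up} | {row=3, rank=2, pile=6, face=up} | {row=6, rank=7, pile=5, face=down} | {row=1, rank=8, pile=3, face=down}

Every 'Match' example satisfies: face is up AND rank ≥ 4. None of the 'No match' examples do.
{row=6, rank=5, pile=6, face=down} — face is down, rank = 5, hence No match. {row=6, rank=11, pile=8, face=up} — face is up, rank = 11, hence Match. {row=3, rank=2, pile=6, face=up} — face is up, rank = 2, hence No match. {row=6, rank=7, pile=5, face=down} — face is down, rank = 7, hence No match. {row=1, rank=8, pile=3, face=down} — face is down, rank = 8, hence No match.

No match, Match, No match, No match, No match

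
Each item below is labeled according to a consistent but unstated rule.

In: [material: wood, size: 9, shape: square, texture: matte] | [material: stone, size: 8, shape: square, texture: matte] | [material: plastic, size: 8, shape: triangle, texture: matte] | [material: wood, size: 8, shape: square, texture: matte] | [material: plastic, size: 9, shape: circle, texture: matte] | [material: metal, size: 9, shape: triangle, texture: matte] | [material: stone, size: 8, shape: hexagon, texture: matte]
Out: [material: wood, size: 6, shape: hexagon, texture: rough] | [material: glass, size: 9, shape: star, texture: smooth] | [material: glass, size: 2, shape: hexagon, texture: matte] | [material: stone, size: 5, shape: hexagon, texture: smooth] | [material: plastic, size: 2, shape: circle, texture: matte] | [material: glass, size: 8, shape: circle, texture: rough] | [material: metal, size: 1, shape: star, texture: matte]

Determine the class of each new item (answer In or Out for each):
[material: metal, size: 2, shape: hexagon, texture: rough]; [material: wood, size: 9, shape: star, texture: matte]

Out, In

The pattern is that an item is 'In' exactly when: texture is matte AND size ≥ 5.
[material: metal, size: 2, shape: hexagon, texture: rough]: texture is rough, size = 2, doesn't qualify → Out.
[material: wood, size: 9, shape: star, texture: matte]: texture is matte, size = 9, fits → In.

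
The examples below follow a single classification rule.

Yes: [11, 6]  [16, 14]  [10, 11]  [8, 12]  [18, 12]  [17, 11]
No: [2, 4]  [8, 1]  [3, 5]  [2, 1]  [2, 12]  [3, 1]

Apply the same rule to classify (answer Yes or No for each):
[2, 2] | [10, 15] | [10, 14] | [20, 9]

The classifier is using: sum ≥ 17.

No, Yes, Yes, Yes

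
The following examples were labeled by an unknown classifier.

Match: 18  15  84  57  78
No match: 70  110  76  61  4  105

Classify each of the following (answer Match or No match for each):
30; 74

Match, No match

The classifier is using: multiple of 3 AND at most 84.
30: 30 = 3·10, 30 ≤ 84 — satisfies this, so Match.
74: 74 = 3·24 + 2, 74 ≤ 84 — fails this test, so No match.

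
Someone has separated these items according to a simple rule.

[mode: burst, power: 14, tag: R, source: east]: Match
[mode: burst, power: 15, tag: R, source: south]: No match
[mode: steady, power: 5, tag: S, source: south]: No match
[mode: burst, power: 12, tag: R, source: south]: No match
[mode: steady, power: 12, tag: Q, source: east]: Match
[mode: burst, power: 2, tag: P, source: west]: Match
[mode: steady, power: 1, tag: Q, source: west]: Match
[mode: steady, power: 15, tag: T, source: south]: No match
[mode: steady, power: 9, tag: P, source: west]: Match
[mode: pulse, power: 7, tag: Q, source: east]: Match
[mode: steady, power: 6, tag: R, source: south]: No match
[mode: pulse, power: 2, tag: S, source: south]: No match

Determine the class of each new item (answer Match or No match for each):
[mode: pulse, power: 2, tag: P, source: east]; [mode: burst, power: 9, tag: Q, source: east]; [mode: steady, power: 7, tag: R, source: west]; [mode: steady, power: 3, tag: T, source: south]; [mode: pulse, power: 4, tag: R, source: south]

Match, Match, Match, No match, No match

One predicate separates the groups cleanly: source is not south.
[mode: pulse, power: 2, tag: P, source: east] → source is east → Match.
[mode: burst, power: 9, tag: Q, source: east] → source is east → Match.
[mode: steady, power: 7, tag: R, source: west] → source is west → Match.
[mode: steady, power: 3, tag: T, source: south] → source is south → No match.
[mode: pulse, power: 4, tag: R, source: south] → source is south → No match.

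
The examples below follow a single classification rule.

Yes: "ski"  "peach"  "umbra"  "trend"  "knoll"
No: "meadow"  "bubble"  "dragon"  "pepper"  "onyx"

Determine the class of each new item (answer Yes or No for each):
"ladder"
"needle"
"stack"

No, No, Yes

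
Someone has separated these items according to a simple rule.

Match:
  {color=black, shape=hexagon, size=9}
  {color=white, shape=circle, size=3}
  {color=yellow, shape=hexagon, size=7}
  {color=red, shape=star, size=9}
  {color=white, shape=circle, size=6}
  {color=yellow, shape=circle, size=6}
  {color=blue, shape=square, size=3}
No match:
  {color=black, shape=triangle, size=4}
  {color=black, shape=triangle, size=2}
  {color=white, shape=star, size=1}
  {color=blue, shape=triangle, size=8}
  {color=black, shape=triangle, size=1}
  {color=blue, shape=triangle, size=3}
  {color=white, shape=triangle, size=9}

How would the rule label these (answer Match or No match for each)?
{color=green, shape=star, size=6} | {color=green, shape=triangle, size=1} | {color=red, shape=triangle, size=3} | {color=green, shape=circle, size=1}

The distinguishing property — shape is not triangle AND size ≥ 2 — holds for all the 'Match' cases and none of the 'No match' cases.
{color=green, shape=star, size=6} — shape is star, size = 6, hence Match. {color=green, shape=triangle, size=1} — shape is triangle, size = 1, hence No match. {color=red, shape=triangle, size=3} — shape is triangle, size = 3, hence No match. {color=green, shape=circle, size=1} — shape is circle, size = 1, hence No match.

Match, No match, No match, No match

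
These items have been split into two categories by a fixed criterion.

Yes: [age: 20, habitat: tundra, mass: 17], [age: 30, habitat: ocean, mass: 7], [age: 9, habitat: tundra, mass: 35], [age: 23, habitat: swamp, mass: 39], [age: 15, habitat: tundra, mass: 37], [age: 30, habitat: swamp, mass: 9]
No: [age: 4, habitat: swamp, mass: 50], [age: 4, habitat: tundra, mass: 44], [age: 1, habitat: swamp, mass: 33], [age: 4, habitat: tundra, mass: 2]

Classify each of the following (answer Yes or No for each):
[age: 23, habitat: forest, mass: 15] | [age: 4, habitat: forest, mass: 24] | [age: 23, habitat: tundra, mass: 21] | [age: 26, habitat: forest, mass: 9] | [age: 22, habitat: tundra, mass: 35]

The distinguishing property — age ≥ 9 — holds for all the 'Yes' cases and none of the 'No' cases.
[age: 23, habitat: forest, mass: 15] — age = 23, hence Yes.
[age: 4, habitat: forest, mass: 24] — age = 4, hence No.
[age: 23, habitat: tundra, mass: 21] — age = 23, hence Yes.
[age: 26, habitat: forest, mass: 9] — age = 26, hence Yes.
[age: 22, habitat: tundra, mass: 35] — age = 22, hence Yes.

Yes, No, Yes, Yes, Yes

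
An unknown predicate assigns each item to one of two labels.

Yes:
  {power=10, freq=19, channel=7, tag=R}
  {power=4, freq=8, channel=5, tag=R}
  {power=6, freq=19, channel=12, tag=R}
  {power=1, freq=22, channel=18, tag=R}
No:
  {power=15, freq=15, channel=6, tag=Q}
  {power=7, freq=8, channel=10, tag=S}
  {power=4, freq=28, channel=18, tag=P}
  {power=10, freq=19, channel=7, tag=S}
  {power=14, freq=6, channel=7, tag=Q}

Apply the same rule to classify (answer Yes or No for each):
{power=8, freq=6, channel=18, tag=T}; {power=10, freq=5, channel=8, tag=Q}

No, No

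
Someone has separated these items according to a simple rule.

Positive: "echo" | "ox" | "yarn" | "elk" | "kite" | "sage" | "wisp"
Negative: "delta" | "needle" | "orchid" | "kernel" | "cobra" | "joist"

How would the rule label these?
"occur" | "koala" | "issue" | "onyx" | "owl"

Negative, Negative, Negative, Positive, Positive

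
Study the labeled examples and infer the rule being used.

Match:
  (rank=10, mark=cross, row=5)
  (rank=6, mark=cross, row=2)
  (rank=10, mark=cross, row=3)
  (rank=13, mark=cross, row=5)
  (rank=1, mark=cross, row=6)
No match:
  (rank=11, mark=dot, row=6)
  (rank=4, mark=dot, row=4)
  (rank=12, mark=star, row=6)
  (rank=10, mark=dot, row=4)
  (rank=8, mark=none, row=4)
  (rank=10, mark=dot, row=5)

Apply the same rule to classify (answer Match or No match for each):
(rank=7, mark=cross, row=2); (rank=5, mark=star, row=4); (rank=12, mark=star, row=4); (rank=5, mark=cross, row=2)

Match, No match, No match, Match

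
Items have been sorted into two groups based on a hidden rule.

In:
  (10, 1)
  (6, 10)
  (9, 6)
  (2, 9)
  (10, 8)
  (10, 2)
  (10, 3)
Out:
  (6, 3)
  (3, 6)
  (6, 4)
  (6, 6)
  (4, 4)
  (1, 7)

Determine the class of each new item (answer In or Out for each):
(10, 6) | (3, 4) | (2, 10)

In, Out, In

The pattern is that an item is 'In' exactly when: max ≥ 8.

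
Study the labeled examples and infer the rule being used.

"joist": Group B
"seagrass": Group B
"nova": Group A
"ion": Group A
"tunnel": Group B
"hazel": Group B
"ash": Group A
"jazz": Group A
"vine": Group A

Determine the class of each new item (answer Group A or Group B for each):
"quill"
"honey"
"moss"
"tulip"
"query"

Group B, Group B, Group A, Group B, Group B

One predicate separates the groups cleanly: length ≤ 4.
Group B: "quill", since length 5. Group B: "honey", since length 5. Group A: "moss", since length 4. Group B: "tulip", since length 5. Group B: "query", since length 5.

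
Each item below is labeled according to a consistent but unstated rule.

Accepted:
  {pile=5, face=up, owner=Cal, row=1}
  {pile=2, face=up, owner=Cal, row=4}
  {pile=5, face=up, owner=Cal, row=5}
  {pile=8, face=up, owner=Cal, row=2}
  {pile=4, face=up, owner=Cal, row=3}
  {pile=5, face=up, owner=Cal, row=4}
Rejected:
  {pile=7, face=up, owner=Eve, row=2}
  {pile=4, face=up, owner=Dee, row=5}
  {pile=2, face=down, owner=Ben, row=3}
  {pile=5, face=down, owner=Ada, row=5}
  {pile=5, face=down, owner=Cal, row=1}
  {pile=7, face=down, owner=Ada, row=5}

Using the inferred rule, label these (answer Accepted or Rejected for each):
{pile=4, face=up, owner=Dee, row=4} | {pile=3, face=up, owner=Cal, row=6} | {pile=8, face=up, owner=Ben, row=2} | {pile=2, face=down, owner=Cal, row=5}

One predicate separates the groups cleanly: face is up AND owner is Cal.
{pile=4, face=up, owner=Dee, row=4} → face is up, owner is Dee → Rejected. {pile=3, face=up, owner=Cal, row=6} → face is up, owner is Cal → Accepted. {pile=8, face=up, owner=Ben, row=2} → face is up, owner is Ben → Rejected. {pile=2, face=down, owner=Cal, row=5} → face is down, owner is Cal → Rejected.

Rejected, Accepted, Rejected, Rejected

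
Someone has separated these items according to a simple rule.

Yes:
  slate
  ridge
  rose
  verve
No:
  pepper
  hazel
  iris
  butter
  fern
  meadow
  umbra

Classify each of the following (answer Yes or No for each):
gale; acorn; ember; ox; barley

Yes, No, No, No, No

The common property of the 'Yes' items is: ends with 'e'. No 'No' item has it.
gale: ends with 'e' — checks out, so Yes.
acorn: ends with 'n' — fails this test, so No.
ember: ends with 'r' — fails this test, so No.
ox: ends with 'x' — fails this test, so No.
barley: ends with 'y' — fails this test, so No.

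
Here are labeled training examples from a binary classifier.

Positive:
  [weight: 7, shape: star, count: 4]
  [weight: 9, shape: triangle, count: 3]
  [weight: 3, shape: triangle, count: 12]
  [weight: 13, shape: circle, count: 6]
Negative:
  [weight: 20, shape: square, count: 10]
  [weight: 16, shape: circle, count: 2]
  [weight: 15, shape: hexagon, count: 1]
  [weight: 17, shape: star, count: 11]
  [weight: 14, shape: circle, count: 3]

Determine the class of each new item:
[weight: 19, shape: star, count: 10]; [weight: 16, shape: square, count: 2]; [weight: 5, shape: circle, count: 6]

All 'Positive' examples share one property — weight ≤ 13 — and every 'Negative' example lacks it.
[weight: 19, shape: star, count: 10]: Negative (weight = 19). [weight: 16, shape: square, count: 2]: Negative (weight = 16). [weight: 5, shape: circle, count: 6]: Positive (weight = 5).

Negative, Negative, Positive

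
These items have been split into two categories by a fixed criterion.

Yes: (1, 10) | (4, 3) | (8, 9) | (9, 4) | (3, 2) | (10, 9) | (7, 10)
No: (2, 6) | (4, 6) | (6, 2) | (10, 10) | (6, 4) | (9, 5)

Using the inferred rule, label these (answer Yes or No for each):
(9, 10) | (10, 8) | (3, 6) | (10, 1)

Yes, No, Yes, Yes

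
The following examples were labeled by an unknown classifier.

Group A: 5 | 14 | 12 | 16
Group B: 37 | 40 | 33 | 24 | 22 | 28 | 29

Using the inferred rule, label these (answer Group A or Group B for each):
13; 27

The pattern is that an item is 'Group A' exactly when: at most 16.

Group A, Group B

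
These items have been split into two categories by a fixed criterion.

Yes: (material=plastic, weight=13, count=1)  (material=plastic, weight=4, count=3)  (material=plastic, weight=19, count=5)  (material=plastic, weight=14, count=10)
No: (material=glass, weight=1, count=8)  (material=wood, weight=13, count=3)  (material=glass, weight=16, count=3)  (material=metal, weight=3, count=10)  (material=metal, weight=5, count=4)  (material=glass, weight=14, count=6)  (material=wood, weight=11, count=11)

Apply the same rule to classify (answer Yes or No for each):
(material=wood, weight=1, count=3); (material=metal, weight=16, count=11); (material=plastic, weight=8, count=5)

Every 'Yes' example satisfies: material is plastic. None of the 'No' examples do.
No: (material=wood, weight=1, count=3), since material is wood.
No: (material=metal, weight=16, count=11), since material is metal.
Yes: (material=plastic, weight=8, count=5), since material is plastic.

No, No, Yes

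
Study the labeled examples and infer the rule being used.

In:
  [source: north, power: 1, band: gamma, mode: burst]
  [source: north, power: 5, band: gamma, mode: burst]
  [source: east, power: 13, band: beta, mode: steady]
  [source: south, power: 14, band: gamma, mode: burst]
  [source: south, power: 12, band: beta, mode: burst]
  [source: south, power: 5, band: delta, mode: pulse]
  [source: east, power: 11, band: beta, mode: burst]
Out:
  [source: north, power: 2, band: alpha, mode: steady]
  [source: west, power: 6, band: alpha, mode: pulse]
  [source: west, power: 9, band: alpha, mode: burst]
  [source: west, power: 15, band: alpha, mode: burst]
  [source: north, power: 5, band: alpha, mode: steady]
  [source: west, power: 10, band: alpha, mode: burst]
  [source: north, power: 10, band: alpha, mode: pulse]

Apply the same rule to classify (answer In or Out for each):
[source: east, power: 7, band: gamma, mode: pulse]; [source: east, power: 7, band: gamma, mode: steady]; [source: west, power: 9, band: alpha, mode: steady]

In, In, Out

Rule: band is not alpha. This holds for each 'In' example and fails for each 'Out' one.
[source: east, power: 7, band: gamma, mode: pulse]: band is gamma — has this property, so In.
[source: east, power: 7, band: gamma, mode: steady]: band is gamma — has this property, so In.
[source: west, power: 9, band: alpha, mode: steady]: band is alpha — does not satisfy this, so Out.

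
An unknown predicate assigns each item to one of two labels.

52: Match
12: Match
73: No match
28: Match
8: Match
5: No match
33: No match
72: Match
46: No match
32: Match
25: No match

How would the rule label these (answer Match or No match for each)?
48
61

Match, No match

The distinguishing property — multiple of 4 — holds for all the 'Match' cases and none of the 'No match' cases.
48: 48 = 4·12, fits → Match.
61: 61 = 4·15 + 1, fails this test → No match.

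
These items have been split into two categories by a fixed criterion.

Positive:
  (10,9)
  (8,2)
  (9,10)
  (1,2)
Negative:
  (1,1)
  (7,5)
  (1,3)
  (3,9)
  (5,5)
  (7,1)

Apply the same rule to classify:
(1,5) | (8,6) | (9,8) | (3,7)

Every 'Positive' example satisfies: product is even. None of the 'Negative' examples do.
(1,5): 1·5 = 5, doesn't match → Negative. (8,6): 8·6 = 48, passes → Positive. (9,8): 9·8 = 72, passes → Positive. (3,7): 3·7 = 21, doesn't match → Negative.

Negative, Positive, Positive, Negative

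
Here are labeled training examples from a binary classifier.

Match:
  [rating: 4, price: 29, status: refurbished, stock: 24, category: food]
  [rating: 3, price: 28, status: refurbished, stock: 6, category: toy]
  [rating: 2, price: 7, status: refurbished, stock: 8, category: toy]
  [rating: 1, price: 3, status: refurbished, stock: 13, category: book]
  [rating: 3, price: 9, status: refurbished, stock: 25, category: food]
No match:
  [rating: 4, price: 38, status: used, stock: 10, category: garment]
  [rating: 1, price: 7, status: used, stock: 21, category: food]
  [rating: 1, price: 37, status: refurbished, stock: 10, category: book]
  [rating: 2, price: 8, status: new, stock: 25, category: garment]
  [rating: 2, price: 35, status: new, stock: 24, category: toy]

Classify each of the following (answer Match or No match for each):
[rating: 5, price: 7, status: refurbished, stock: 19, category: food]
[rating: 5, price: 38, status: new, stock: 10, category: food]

Every 'Match' example satisfies: status is refurbished AND price ≤ 29. None of the 'No match' examples do.

Match, No match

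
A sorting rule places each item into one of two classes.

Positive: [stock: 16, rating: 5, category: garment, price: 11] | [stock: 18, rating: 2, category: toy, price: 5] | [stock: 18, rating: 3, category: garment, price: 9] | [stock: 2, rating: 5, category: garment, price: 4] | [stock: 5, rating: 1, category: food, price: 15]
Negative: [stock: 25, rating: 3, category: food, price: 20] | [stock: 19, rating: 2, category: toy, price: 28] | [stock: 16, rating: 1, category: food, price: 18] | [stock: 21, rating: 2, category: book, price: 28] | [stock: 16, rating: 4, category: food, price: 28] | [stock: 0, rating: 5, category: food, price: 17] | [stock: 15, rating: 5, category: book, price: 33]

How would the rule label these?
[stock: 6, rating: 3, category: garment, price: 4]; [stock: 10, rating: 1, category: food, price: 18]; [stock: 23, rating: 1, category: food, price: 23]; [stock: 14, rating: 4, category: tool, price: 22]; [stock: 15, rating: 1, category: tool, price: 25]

Positive, Negative, Negative, Negative, Negative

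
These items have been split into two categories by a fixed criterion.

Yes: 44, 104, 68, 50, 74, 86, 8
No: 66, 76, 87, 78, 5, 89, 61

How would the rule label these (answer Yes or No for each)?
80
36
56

The pattern is that an item is 'Yes' exactly when: ≡ 2 (mod 6).
80: Yes (80 mod 6 = 2).
36: No (36 mod 6 = 0).
56: Yes (56 mod 6 = 2).

Yes, No, Yes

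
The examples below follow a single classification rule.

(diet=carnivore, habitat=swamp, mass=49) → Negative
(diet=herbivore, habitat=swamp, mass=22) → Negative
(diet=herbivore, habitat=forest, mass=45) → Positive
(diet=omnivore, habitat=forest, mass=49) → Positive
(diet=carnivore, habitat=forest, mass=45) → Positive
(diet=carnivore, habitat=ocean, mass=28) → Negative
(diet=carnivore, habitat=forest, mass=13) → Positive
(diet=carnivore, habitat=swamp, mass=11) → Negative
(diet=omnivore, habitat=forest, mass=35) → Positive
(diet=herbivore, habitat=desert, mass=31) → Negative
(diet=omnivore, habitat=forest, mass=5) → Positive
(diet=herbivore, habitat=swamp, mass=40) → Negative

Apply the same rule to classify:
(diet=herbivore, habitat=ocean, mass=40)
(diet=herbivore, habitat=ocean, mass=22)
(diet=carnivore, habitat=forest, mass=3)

Negative, Negative, Positive

'Positive' ⟺ habitat is forest.
(diet=herbivore, habitat=ocean, mass=40): habitat is ocean — does not pass, so Negative.
(diet=herbivore, habitat=ocean, mass=22): habitat is ocean — does not pass, so Negative.
(diet=carnivore, habitat=forest, mass=3): habitat is forest — checks out, so Positive.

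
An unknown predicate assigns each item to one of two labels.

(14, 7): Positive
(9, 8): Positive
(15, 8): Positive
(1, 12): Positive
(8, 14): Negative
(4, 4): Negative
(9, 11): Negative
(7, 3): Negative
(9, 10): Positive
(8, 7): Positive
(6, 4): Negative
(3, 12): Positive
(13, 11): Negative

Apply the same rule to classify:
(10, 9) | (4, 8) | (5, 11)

The pattern is that an item is 'Positive' exactly when: sum is odd.
(10, 9): 10+9 = 19, checks out → Positive.
(4, 8): 4+8 = 12, does not fit → Negative.
(5, 11): 5+11 = 16, does not fit → Negative.

Positive, Negative, Negative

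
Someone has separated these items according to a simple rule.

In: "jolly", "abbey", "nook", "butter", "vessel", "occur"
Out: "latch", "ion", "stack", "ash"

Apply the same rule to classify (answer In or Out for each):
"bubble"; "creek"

In, In

The pattern is that an item is 'In' exactly when: has a double letter.
"bubble": In ('bb' doubled).
"creek": In ('ee' doubled).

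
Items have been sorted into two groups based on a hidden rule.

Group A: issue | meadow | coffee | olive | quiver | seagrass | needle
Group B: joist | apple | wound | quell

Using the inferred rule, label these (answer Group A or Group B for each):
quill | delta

Group B, Group B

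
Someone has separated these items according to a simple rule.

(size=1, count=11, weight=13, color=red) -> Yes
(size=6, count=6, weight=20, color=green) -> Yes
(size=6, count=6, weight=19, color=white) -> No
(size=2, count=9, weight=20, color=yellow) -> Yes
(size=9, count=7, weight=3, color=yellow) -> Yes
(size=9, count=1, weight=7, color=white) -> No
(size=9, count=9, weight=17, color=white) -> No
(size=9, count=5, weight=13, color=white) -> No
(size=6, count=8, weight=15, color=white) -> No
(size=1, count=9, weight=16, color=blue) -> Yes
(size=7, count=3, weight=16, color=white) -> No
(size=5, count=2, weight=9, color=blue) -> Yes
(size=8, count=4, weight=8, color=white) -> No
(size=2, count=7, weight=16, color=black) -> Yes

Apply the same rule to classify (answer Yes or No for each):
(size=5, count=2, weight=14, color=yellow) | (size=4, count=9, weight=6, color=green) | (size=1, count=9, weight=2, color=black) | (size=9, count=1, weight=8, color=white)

Yes, Yes, Yes, No

Checking candidate rules against both groups, what survives is: color is not white.
(size=5, count=2, weight=14, color=yellow): color is yellow, matches → Yes. (size=4, count=9, weight=6, color=green): color is green, matches → Yes. (size=1, count=9, weight=2, color=black): color is black, matches → Yes. (size=9, count=1, weight=8, color=white): color is white, fails the rule → No.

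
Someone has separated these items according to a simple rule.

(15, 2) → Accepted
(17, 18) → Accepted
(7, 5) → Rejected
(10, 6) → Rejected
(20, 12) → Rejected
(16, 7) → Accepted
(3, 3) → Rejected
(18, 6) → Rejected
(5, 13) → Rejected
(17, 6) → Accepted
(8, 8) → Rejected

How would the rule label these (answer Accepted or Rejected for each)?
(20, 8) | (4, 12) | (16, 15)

Rejected, Rejected, Accepted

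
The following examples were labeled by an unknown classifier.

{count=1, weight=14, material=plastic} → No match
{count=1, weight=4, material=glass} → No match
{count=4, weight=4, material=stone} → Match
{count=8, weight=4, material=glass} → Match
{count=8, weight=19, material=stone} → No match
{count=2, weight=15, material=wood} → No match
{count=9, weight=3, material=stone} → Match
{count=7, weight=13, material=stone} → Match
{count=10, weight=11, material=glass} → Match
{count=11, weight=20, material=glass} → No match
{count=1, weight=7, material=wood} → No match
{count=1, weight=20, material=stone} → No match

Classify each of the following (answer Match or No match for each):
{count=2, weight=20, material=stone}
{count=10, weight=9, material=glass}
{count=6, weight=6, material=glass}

No match, Match, Match

The common property of the 'Match' items is: count ≥ 2 AND weight ≤ 13. No 'No match' item has it.
No match: {count=2, weight=20, material=stone}, since count = 2, weight = 20. Match: {count=10, weight=9, material=glass}, since count = 10, weight = 9. Match: {count=6, weight=6, material=glass}, since count = 6, weight = 6.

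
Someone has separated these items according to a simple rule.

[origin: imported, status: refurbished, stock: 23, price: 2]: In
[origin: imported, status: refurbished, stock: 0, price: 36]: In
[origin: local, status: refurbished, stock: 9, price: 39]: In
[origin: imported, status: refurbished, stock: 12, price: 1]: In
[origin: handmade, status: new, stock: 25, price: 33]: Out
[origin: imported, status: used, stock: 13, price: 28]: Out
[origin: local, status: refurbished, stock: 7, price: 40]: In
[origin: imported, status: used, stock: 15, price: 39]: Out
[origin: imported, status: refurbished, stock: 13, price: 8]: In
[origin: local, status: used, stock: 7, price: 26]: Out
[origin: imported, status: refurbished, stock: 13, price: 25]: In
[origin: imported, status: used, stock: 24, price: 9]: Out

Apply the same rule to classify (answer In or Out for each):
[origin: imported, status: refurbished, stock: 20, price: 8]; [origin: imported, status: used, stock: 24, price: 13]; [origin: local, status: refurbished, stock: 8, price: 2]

All 'In' examples share one property — status is refurbished — and every 'Out' example lacks it.
In: [origin: imported, status: refurbished, stock: 20, price: 8], since status is refurbished. Out: [origin: imported, status: used, stock: 24, price: 13], since status is used. In: [origin: local, status: refurbished, stock: 8, price: 2], since status is refurbished.

In, Out, In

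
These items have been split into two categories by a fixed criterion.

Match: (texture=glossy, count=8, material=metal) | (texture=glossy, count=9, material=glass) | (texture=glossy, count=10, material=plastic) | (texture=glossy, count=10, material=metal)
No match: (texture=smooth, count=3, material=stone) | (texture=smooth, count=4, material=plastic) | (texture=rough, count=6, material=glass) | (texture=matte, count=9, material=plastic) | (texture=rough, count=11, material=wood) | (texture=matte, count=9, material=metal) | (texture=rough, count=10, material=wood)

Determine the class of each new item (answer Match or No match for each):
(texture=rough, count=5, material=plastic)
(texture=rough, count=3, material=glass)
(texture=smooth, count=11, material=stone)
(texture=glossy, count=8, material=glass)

No match, No match, No match, Match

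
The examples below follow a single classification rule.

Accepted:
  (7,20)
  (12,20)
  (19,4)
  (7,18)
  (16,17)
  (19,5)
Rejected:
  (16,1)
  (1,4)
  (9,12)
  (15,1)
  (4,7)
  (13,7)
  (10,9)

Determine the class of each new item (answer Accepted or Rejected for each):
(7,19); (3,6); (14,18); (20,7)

One predicate separates the groups cleanly: sum ≥ 23.
(7,19) — 7+19 = 26, hence Accepted. (3,6) — 3+6 = 9, hence Rejected. (14,18) — 14+18 = 32, hence Accepted. (20,7) — 20+7 = 27, hence Accepted.

Accepted, Rejected, Accepted, Accepted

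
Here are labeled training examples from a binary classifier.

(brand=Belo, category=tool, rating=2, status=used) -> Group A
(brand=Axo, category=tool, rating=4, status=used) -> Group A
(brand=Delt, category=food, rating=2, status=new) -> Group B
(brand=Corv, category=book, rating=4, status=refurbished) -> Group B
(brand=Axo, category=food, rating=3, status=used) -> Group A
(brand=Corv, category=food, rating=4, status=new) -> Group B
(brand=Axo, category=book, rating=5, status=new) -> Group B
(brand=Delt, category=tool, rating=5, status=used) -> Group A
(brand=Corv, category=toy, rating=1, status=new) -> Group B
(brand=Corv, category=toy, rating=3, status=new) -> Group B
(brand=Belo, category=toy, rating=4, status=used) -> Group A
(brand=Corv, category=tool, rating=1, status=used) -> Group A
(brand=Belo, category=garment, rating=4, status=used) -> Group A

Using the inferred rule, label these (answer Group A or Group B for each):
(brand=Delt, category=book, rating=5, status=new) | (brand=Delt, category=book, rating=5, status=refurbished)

Group B, Group B

The distinguishing property — status is used — holds for all the 'Group A' cases and none of the 'Group B' cases.
Group B: (brand=Delt, category=book, rating=5, status=new), since status is new.
Group B: (brand=Delt, category=book, rating=5, status=refurbished), since status is refurbished.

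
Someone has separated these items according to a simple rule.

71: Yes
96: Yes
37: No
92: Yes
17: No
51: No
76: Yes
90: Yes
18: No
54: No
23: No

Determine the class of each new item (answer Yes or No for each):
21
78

No, Yes

The common property of the 'Yes' items is: at least 71. No 'No' item has it.
21 — 21 < 71, hence No. 78 — 78 ≥ 71, hence Yes.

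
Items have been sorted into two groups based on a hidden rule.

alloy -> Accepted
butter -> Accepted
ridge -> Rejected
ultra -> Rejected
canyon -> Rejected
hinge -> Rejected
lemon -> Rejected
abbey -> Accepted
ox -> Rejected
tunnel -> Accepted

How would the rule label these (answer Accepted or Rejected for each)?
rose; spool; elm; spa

Rejected, Accepted, Rejected, Rejected

Checking candidate rules against both groups, what survives is: has a double letter.
Rejected: rose, since no doubled letter. Accepted: spool, since 'oo' doubled. Rejected: elm, since no doubled letter. Rejected: spa, since no doubled letter.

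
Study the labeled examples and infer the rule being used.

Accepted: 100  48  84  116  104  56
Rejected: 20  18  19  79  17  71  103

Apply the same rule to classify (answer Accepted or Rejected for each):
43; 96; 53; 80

Rejected, Accepted, Rejected, Accepted

Every 'Accepted' example satisfies: even AND at least 48. None of the 'Rejected' examples do.
Rejected: 43, since 43 is odd, 43 < 48. Accepted: 96, since 96 is even, 96 ≥ 48. Rejected: 53, since 53 is odd, 53 ≥ 48. Accepted: 80, since 80 is even, 80 ≥ 48.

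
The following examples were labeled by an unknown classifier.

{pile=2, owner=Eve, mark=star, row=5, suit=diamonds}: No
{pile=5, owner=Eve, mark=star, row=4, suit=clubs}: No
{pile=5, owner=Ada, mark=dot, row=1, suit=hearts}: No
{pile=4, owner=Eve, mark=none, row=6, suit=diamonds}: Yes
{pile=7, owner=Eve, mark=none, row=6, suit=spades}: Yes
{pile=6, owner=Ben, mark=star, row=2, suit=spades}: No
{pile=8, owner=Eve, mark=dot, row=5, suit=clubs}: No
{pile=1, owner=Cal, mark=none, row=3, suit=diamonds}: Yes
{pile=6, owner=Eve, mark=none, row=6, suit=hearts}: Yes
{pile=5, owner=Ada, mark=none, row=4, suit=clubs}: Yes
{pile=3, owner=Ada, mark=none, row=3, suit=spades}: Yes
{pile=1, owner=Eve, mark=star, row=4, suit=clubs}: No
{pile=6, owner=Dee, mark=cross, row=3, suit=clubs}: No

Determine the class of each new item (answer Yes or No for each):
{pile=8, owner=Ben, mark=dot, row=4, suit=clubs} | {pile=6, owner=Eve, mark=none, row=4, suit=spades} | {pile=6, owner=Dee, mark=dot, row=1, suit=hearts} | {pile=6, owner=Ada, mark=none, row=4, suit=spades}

No, Yes, No, Yes

The distinguishing property — mark is none — holds for all the 'Yes' cases and none of the 'No' cases.
{pile=8, owner=Ben, mark=dot, row=4, suit=clubs}: mark is dot, does not pass → No. {pile=6, owner=Eve, mark=none, row=4, suit=spades}: mark is none, passes → Yes. {pile=6, owner=Dee, mark=dot, row=1, suit=hearts}: mark is dot, does not pass → No. {pile=6, owner=Ada, mark=none, row=4, suit=spades}: mark is none, passes → Yes.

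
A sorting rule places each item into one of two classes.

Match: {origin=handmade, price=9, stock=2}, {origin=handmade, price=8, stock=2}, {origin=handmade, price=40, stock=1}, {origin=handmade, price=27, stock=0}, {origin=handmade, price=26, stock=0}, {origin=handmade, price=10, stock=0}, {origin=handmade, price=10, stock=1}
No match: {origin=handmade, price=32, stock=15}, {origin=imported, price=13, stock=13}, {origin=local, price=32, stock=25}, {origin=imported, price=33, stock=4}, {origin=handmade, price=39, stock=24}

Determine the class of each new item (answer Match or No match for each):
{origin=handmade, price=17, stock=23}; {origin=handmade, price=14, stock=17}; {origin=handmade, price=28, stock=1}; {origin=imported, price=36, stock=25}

No match, No match, Match, No match

The common property of the 'Match' items is: stock ≤ 2. No 'No match' item has it.
{origin=handmade, price=17, stock=23}: No match (stock = 23).
{origin=handmade, price=14, stock=17}: No match (stock = 17).
{origin=handmade, price=28, stock=1}: Match (stock = 1).
{origin=imported, price=36, stock=25}: No match (stock = 25).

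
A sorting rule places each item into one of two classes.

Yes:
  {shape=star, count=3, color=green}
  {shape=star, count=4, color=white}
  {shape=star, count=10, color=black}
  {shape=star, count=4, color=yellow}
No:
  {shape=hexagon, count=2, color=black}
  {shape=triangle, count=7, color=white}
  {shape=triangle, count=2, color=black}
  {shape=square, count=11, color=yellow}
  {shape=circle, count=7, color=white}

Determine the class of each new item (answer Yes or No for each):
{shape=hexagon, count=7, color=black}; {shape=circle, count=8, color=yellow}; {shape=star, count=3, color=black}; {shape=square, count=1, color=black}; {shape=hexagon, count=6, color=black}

No, No, Yes, No, No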